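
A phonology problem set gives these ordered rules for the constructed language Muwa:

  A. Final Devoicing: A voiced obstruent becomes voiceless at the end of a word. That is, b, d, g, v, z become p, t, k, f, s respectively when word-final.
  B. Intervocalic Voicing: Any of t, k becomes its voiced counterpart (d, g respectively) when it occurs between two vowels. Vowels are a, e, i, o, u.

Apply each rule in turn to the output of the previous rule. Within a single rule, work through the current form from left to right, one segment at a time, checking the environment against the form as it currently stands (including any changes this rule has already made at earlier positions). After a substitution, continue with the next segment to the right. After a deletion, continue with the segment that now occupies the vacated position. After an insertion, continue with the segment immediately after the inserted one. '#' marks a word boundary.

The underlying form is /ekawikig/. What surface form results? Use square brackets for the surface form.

[egawigik]

A Final Devoicing: [ekawikig] → [ekawikik]
B Intervocalic Voicing: [ekawikik] → [egawigik]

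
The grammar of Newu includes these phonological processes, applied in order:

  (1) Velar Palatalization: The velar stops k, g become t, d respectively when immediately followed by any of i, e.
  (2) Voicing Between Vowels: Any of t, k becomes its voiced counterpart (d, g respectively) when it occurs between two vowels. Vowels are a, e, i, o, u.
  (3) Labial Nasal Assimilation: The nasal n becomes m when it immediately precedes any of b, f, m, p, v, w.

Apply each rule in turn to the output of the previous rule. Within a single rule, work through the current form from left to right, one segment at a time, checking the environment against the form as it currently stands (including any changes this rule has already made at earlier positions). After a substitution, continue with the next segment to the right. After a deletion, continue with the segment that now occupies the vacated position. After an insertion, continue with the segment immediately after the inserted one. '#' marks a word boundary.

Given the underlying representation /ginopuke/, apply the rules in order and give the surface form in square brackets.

[dinopude]

(1) Velar Palatalization: [ginopuke] → [dinopute]
(2) Voicing Between Vowels: [dinopute] → [dinopude]
(3) Labial Nasal Assimilation: no change — [dinopude]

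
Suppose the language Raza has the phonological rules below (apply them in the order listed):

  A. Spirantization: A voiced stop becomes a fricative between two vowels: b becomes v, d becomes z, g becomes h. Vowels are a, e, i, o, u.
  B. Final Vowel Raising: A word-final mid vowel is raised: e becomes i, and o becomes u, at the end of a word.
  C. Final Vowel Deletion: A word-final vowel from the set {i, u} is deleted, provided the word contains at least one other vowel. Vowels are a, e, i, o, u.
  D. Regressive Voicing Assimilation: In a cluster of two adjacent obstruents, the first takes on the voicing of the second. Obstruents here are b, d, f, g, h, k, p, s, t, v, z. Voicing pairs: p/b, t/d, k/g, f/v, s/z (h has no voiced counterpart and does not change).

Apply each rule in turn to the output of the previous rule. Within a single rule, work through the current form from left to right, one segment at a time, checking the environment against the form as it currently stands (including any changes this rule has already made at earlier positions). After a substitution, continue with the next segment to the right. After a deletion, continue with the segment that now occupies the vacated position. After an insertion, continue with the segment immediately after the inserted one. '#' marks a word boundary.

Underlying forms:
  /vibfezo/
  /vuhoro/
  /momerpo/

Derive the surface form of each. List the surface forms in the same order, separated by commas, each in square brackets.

[vipfez], [vuhor], [momerp]

/vibfezo/:
  A Spirantization: no change — [vibfezo]
  B Final Vowel Raising: [vibfezo] → [vibfezu]
  C Final Vowel Deletion: [vibfezu] → [vibfez]
  D Regressive Voicing Assimilation: [vibfez] → [vipfez]
/vuhoro/:
  A Spirantization: no change — [vuhoro]
  B Final Vowel Raising: [vuhoro] → [vuhoru]
  C Final Vowel Deletion: [vuhoru] → [vuhor]
  D Regressive Voicing Assimilation: no change — [vuhor]
/momerpo/:
  A Spirantization: no change — [momerpo]
  B Final Vowel Raising: [momerpo] → [momerpu]
  C Final Vowel Deletion: [momerpu] → [momerp]
  D Regressive Voicing Assimilation: no change — [momerp]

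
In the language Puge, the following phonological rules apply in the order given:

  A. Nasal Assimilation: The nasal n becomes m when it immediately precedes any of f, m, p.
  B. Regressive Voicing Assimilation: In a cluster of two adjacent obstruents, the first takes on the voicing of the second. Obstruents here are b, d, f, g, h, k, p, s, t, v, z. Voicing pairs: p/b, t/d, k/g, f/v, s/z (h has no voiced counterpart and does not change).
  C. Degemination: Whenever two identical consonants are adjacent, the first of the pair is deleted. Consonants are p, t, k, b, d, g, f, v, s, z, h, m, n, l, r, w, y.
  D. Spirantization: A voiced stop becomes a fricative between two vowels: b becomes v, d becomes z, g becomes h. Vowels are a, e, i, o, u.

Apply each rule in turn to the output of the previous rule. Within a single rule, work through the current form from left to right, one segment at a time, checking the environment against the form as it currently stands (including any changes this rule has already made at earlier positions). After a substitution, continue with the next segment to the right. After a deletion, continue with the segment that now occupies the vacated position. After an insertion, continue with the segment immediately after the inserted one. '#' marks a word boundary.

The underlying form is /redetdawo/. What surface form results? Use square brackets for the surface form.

A Nasal Assimilation: no change — [redetdawo]
B Regressive Voicing Assimilation: [redetdawo] → [rededdawo]
C Degemination: [rededdawo] → [rededawo]
D Spirantization: [rededawo] → [rezezawo]

[rezezawo]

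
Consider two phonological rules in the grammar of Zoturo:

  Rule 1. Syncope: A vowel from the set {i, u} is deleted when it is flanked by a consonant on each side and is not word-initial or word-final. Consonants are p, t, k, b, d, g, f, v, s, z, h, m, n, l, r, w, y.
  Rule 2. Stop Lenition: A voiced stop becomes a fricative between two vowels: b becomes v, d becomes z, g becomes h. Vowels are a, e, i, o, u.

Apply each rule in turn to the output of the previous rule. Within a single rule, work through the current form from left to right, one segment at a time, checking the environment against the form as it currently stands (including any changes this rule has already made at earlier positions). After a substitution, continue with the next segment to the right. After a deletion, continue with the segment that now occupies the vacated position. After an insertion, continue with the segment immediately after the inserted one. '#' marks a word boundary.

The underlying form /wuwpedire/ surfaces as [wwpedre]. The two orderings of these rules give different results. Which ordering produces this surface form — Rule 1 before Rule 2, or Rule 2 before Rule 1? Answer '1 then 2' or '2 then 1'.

Order 1 then 2:
  1 Syncope: [wuwpedire] → [wwpedre]
  2 Stop Lenition: no change — [wwpedre]
  result: [wwpedre]
Order 2 then 1:
  2 Stop Lenition: [wuwpedire] → [wuwpezire]
  1 Syncope: [wuwpezire] → [wwpezre]
  result: [wwpezre]

1 then 2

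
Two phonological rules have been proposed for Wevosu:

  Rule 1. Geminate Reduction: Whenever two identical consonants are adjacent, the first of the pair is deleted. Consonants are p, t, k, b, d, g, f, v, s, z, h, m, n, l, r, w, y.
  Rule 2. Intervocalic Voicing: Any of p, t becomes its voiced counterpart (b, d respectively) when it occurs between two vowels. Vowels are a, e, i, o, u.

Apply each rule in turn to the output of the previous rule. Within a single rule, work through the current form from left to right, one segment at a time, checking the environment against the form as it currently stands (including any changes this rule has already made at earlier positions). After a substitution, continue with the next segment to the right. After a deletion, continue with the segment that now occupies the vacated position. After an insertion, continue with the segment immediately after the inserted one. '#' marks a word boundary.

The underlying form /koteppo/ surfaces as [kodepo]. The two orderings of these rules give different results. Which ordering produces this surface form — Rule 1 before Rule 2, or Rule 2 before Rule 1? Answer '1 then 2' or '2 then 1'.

2 then 1

Order 1 then 2:
  1 Geminate Reduction: [koteppo] → [kotepo]
  2 Intervocalic Voicing: [kotepo] → [kodebo]
  result: [kodebo]
Order 2 then 1:
  2 Intervocalic Voicing: [koteppo] → [kodeppo]
  1 Geminate Reduction: [kodeppo] → [kodepo]
  result: [kodepo]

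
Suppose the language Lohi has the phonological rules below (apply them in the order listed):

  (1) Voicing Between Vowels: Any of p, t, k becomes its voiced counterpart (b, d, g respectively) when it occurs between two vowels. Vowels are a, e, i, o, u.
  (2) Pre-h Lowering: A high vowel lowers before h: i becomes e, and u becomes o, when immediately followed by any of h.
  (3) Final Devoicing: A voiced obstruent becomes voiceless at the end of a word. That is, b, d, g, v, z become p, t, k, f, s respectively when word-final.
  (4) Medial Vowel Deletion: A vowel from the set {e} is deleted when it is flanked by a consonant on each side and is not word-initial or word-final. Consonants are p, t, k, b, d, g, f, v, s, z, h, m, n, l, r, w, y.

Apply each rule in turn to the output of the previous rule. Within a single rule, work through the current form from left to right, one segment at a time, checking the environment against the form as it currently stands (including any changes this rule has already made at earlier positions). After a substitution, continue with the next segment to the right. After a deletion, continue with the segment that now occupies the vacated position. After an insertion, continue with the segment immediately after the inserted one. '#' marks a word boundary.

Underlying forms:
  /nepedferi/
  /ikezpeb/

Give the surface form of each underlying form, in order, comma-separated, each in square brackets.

[nbdfri], [igzpp]

/nepedferi/:
  (1) Voicing Between Vowels: [nepedferi] → [nebedferi]
  (2) Pre-h Lowering: no change — [nebedferi]
  (3) Final Devoicing: no change — [nebedferi]
  (4) Medial Vowel Deletion: [nebedferi] → [nbdfri]
/ikezpeb/:
  (1) Voicing Between Vowels: [ikezpeb] → [igezpeb]
  (2) Pre-h Lowering: no change — [igezpeb]
  (3) Final Devoicing: [igezpeb] → [igezpep]
  (4) Medial Vowel Deletion: [igezpep] → [igzpp]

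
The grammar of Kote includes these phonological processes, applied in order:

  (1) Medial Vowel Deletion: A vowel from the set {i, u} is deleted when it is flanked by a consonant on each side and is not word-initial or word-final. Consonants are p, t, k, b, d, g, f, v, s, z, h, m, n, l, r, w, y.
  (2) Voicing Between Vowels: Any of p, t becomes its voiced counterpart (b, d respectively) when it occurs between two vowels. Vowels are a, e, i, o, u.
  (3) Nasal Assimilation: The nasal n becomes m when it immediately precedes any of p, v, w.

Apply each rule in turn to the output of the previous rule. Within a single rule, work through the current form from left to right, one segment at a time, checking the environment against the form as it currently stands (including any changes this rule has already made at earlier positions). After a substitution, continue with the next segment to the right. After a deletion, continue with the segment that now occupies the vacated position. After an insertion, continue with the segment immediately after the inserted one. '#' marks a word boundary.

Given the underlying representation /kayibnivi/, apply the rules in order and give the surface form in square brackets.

[kaybmvi]

(1) Medial Vowel Deletion: [kayibnivi] → [kaybnvi]
(2) Voicing Between Vowels: no change — [kaybnvi]
(3) Nasal Assimilation: [kaybnvi] → [kaybmvi]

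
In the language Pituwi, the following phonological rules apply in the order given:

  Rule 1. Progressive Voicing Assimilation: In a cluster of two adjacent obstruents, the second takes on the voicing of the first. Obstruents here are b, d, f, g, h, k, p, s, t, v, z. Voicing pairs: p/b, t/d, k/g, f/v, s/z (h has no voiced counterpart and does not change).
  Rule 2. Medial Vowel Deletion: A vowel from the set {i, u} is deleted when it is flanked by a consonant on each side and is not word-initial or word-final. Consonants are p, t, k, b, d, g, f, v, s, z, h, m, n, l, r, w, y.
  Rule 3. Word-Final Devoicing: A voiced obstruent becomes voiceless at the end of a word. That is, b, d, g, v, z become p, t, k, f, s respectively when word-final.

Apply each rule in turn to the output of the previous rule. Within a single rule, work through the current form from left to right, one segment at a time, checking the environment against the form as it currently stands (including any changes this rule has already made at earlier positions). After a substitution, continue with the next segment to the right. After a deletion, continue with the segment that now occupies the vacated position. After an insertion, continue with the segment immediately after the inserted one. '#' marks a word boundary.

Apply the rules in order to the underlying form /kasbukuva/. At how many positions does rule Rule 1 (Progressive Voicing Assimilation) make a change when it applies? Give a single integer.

1

Rule 1 Progressive Voicing Assimilation: [kasbukuva] → [kaspukuva]
Rule 2 Medial Vowel Deletion: [kaspukuva] → [kaspkva]
Rule 3 Word-Final Devoicing: no change — [kaspkva]
Rule Rule 1 changed 1 position(s).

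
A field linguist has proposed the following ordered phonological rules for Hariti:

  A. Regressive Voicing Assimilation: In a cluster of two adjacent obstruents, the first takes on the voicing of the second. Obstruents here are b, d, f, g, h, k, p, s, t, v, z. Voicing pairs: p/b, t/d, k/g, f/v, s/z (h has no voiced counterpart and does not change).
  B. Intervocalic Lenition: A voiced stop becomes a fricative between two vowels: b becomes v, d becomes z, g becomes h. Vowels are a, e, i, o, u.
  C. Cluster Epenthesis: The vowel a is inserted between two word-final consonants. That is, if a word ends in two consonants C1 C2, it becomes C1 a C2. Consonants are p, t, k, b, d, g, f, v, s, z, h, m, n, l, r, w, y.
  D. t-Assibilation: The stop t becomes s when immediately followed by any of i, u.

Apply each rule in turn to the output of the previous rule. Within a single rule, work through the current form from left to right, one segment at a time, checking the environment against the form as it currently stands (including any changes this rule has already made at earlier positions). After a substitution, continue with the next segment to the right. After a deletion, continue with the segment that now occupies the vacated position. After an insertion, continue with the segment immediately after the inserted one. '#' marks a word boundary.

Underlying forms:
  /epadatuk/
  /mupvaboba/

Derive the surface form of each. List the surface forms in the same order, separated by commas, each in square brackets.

/epadatuk/:
  A Regressive Voicing Assimilation: no change — [epadatuk]
  B Intervocalic Lenition: [epadatuk] → [epazatuk]
  C Cluster Epenthesis: no change — [epazatuk]
  D t-Assibilation: [epazatuk] → [epazasuk]
/mupvaboba/:
  A Regressive Voicing Assimilation: [mupvaboba] → [mubvaboba]
  B Intervocalic Lenition: [mubvaboba] → [mubvavova]
  C Cluster Epenthesis: no change — [mubvavova]
  D t-Assibilation: no change — [mubvavova]

[epazasuk], [mubvavova]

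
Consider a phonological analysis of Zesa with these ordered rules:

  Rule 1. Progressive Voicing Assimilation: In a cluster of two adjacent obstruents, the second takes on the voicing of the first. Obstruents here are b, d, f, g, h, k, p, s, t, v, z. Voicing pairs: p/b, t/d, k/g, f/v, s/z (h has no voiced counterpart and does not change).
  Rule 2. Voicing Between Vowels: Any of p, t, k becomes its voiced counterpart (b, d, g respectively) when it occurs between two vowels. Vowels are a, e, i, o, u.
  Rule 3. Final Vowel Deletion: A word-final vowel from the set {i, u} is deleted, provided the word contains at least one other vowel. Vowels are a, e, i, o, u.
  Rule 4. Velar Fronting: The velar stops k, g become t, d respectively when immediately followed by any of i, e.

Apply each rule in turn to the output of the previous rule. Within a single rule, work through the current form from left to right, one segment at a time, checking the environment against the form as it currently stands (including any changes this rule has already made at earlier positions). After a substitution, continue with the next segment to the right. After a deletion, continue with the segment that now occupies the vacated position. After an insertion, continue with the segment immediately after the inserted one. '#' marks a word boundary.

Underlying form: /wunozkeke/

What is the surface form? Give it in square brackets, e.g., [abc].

Rule 1 Progressive Voicing Assimilation: [wunozkeke] → [wunozgeke]
Rule 2 Voicing Between Vowels: [wunozgeke] → [wunozgege]
Rule 3 Final Vowel Deletion: no change — [wunozgege]
Rule 4 Velar Fronting: [wunozgege] → [wunozdede]

[wunozdede]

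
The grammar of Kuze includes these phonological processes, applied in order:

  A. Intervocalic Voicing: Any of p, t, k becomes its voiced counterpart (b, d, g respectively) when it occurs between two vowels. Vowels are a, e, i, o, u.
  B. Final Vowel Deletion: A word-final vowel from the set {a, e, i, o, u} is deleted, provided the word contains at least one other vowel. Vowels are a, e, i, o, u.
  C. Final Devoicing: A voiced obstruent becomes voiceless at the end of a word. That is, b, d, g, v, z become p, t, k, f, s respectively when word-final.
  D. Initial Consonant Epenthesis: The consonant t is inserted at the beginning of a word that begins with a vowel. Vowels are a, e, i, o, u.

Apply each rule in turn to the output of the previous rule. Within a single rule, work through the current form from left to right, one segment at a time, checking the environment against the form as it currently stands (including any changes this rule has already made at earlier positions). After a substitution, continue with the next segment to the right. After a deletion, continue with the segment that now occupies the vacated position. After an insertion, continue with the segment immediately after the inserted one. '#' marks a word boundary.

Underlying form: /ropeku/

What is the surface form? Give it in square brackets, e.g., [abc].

A Intervocalic Voicing: [ropeku] → [robegu]
B Final Vowel Deletion: [robegu] → [robeg]
C Final Devoicing: [robeg] → [robek]
D Initial Consonant Epenthesis: no change — [robek]

[robek]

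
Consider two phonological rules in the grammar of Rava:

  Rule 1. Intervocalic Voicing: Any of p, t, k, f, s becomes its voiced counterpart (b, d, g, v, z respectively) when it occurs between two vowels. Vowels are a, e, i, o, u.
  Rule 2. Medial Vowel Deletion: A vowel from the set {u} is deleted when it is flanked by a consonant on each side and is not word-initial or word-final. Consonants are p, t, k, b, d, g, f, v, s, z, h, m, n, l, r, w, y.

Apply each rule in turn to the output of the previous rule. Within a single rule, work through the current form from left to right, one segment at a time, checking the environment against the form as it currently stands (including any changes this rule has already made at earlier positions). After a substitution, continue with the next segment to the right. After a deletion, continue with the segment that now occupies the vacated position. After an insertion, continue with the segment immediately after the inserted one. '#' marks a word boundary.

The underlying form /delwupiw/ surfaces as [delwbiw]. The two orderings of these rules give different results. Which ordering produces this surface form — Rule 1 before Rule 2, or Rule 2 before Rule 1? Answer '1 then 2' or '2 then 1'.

1 then 2

Order 1 then 2:
  1 Intervocalic Voicing: [delwupiw] → [delwubiw]
  2 Medial Vowel Deletion: [delwubiw] → [delwbiw]
  result: [delwbiw]
Order 2 then 1:
  2 Medial Vowel Deletion: [delwupiw] → [delwpiw]
  1 Intervocalic Voicing: no change — [delwpiw]
  result: [delwpiw]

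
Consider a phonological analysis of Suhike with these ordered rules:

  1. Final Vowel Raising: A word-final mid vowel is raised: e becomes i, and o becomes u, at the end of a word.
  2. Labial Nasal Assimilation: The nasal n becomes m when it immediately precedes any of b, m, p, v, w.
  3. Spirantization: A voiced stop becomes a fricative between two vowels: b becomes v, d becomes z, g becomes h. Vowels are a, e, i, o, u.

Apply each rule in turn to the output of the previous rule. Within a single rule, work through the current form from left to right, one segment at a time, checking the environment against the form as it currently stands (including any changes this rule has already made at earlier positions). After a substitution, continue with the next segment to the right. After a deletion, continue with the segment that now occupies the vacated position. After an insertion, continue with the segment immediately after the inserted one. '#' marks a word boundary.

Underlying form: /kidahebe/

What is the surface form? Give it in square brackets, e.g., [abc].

1 Final Vowel Raising: [kidahebe] → [kidahebi]
2 Labial Nasal Assimilation: no change — [kidahebi]
3 Spirantization: [kidahebi] → [kizahevi]

[kizahevi]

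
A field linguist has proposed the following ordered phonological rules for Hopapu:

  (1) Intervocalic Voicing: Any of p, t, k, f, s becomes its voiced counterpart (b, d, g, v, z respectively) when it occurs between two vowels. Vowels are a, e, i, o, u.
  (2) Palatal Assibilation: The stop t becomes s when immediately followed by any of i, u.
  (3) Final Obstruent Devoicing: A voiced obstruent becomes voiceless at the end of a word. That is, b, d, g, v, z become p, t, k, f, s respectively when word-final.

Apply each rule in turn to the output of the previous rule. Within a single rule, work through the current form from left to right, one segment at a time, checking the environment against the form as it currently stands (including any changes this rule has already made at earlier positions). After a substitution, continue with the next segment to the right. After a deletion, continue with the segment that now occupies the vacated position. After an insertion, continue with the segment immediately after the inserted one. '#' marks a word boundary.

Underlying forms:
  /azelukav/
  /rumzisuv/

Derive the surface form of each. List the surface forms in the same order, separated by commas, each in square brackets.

[azelugaf], [rumzizuf]

/azelukav/:
  (1) Intervocalic Voicing: [azelukav] → [azelugav]
  (2) Palatal Assibilation: no change — [azelugav]
  (3) Final Obstruent Devoicing: [azelugav] → [azelugaf]
/rumzisuv/:
  (1) Intervocalic Voicing: [rumzisuv] → [rumzizuv]
  (2) Palatal Assibilation: no change — [rumzizuv]
  (3) Final Obstruent Devoicing: [rumzizuv] → [rumzizuf]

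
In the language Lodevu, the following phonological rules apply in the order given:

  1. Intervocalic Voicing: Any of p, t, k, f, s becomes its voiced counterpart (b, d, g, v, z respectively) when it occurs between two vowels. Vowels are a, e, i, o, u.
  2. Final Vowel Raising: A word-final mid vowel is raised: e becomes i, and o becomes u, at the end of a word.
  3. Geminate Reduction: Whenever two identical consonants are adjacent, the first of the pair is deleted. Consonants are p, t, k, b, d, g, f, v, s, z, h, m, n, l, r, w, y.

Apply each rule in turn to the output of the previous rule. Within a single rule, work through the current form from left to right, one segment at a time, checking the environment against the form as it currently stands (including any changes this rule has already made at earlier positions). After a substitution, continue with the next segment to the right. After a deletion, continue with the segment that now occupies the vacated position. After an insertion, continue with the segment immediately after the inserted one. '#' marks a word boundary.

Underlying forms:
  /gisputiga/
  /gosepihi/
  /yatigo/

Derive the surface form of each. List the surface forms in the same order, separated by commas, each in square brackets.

/gisputiga/:
  1 Intervocalic Voicing: [gisputiga] → [gispudiga]
  2 Final Vowel Raising: no change — [gispudiga]
  3 Geminate Reduction: no change — [gispudiga]
/gosepihi/:
  1 Intervocalic Voicing: [gosepihi] → [gozebihi]
  2 Final Vowel Raising: no change — [gozebihi]
  3 Geminate Reduction: no change — [gozebihi]
/yatigo/:
  1 Intervocalic Voicing: [yatigo] → [yadigo]
  2 Final Vowel Raising: [yadigo] → [yadigu]
  3 Geminate Reduction: no change — [yadigu]

[gispudiga], [gozebihi], [yadigu]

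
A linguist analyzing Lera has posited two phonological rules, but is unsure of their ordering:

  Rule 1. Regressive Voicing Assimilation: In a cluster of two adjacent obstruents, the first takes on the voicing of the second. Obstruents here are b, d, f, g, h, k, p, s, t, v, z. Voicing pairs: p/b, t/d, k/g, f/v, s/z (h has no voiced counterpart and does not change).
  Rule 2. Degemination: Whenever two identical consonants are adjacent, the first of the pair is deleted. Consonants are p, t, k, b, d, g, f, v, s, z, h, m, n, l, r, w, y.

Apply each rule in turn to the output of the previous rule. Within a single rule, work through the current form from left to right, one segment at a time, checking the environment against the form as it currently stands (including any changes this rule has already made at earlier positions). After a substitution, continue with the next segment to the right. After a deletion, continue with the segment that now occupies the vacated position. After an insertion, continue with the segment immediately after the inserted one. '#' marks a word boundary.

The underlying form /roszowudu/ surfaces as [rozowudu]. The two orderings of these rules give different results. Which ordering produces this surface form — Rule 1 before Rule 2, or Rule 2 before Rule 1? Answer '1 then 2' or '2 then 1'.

Order 1 then 2:
  1 Regressive Voicing Assimilation: [roszowudu] → [rozzowudu]
  2 Degemination: [rozzowudu] → [rozowudu]
  result: [rozowudu]
Order 2 then 1:
  2 Degemination: no change — [roszowudu]
  1 Regressive Voicing Assimilation: [roszowudu] → [rozzowudu]
  result: [rozzowudu]

1 then 2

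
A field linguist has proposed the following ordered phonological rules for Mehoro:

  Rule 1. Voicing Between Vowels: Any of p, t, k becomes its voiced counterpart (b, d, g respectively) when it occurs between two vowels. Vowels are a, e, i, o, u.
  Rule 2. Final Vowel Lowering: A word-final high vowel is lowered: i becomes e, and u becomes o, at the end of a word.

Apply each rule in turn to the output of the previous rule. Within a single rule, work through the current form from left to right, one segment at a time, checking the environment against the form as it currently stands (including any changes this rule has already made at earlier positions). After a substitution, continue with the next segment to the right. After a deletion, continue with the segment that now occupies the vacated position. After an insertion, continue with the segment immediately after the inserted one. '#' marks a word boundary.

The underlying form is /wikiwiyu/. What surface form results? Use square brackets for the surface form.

Rule 1 Voicing Between Vowels: [wikiwiyu] → [wigiwiyu]
Rule 2 Final Vowel Lowering: [wigiwiyu] → [wigiwiyo]

[wigiwiyo]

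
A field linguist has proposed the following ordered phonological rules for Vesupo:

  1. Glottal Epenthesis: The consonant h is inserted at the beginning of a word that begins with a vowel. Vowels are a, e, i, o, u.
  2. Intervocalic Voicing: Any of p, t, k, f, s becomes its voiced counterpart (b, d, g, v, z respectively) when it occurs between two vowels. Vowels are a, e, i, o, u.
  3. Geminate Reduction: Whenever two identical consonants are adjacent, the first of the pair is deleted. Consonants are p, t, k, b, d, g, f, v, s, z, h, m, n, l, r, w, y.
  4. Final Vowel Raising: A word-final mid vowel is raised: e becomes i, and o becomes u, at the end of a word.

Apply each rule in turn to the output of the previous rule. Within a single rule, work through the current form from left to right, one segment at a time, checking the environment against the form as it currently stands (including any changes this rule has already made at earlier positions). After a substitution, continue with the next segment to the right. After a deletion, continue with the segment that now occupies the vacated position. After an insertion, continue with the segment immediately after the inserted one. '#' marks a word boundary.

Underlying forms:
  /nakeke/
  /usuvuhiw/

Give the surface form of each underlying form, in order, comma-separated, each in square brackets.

[nagegi], [huzuvuhiw]

/nakeke/:
  1 Glottal Epenthesis: no change — [nakeke]
  2 Intervocalic Voicing: [nakeke] → [nagege]
  3 Geminate Reduction: no change — [nagege]
  4 Final Vowel Raising: [nagege] → [nagegi]
/usuvuhiw/:
  1 Glottal Epenthesis: [usuvuhiw] → [husuvuhiw]
  2 Intervocalic Voicing: [husuvuhiw] → [huzuvuhiw]
  3 Geminate Reduction: no change — [huzuvuhiw]
  4 Final Vowel Raising: no change — [huzuvuhiw]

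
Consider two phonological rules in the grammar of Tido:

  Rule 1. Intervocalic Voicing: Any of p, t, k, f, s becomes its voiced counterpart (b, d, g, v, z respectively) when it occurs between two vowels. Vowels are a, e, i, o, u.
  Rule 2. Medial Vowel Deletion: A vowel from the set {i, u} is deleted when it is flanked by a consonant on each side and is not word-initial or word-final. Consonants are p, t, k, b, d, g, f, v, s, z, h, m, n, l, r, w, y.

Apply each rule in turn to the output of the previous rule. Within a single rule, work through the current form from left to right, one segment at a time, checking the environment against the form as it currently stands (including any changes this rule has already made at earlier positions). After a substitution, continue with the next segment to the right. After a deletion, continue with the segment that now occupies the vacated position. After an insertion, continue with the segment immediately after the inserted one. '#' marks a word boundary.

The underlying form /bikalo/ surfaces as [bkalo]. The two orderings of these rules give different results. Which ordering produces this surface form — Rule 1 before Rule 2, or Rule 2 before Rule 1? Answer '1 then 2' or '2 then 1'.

Order 1 then 2:
  1 Intervocalic Voicing: [bikalo] → [bigalo]
  2 Medial Vowel Deletion: [bigalo] → [bgalo]
  result: [bgalo]
Order 2 then 1:
  2 Medial Vowel Deletion: [bikalo] → [bkalo]
  1 Intervocalic Voicing: no change — [bkalo]
  result: [bkalo]

2 then 1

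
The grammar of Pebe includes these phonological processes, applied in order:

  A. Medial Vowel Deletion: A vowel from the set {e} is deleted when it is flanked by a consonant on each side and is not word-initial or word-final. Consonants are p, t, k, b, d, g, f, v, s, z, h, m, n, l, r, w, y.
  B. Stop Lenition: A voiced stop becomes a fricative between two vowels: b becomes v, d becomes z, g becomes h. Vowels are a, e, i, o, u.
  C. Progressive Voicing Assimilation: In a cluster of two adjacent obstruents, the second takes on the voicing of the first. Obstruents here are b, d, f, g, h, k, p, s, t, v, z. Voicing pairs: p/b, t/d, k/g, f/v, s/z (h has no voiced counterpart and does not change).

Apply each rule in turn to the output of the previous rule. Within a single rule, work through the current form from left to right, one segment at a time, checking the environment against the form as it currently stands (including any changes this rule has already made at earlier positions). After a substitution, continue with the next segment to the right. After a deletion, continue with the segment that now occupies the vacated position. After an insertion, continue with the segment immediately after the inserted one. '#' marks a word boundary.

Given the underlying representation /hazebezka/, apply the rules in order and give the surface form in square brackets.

A Medial Vowel Deletion: [hazebezka] → [hazbzka]
B Stop Lenition: no change — [hazbzka]
C Progressive Voicing Assimilation: [hazbzka] → [hazbzga]

[hazbzga]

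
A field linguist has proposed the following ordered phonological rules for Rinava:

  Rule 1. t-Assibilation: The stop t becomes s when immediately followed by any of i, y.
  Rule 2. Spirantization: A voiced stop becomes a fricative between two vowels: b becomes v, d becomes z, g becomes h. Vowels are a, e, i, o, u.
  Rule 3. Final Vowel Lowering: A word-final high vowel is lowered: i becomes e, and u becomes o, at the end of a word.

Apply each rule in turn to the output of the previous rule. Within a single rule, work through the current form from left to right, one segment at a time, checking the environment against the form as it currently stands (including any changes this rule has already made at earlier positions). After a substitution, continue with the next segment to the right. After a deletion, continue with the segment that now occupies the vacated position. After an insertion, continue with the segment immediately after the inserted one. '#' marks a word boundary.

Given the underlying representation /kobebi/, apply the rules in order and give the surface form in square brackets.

Rule 1 t-Assibilation: no change — [kobebi]
Rule 2 Spirantization: [kobebi] → [kovevi]
Rule 3 Final Vowel Lowering: [kovevi] → [koveve]

[koveve]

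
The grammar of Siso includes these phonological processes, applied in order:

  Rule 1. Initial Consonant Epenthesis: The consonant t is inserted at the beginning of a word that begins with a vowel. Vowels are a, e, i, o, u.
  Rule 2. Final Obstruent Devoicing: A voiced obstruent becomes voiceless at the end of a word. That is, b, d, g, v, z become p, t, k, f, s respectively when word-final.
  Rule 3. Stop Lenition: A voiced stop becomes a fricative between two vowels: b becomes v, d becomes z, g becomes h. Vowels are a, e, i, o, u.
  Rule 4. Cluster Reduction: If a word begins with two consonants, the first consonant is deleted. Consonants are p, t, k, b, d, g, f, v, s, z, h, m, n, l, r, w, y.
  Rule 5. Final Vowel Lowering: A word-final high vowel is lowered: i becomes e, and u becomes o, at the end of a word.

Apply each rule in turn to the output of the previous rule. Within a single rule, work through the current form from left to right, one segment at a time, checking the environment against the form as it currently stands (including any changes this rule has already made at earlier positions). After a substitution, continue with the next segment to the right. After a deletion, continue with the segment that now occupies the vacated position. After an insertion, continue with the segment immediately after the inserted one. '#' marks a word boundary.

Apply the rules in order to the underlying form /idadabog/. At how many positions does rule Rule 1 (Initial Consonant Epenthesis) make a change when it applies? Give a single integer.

1

Rule 1 Initial Consonant Epenthesis: [idadabog] → [tidadabog]
Rule 2 Final Obstruent Devoicing: [tidadabog] → [tidadabok]
Rule 3 Stop Lenition: [tidadabok] → [tizazavok]
Rule 4 Cluster Reduction: no change — [tizazavok]
Rule 5 Final Vowel Lowering: no change — [tizazavok]
Rule Rule 1 changed 1 position(s).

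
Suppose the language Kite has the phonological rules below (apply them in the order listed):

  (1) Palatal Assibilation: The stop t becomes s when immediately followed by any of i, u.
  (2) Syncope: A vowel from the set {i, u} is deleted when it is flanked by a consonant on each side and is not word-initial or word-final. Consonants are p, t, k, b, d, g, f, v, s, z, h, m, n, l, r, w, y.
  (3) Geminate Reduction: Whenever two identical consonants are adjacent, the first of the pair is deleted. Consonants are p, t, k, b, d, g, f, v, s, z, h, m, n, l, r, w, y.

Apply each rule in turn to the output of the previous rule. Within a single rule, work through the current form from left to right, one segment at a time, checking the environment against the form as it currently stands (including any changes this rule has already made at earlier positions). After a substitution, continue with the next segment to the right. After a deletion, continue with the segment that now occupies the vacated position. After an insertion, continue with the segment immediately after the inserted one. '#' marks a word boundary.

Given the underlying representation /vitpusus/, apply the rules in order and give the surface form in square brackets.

[vtps]

(1) Palatal Assibilation: no change — [vitpusus]
(2) Syncope: [vitpusus] → [vtpss]
(3) Geminate Reduction: [vtpss] → [vtps]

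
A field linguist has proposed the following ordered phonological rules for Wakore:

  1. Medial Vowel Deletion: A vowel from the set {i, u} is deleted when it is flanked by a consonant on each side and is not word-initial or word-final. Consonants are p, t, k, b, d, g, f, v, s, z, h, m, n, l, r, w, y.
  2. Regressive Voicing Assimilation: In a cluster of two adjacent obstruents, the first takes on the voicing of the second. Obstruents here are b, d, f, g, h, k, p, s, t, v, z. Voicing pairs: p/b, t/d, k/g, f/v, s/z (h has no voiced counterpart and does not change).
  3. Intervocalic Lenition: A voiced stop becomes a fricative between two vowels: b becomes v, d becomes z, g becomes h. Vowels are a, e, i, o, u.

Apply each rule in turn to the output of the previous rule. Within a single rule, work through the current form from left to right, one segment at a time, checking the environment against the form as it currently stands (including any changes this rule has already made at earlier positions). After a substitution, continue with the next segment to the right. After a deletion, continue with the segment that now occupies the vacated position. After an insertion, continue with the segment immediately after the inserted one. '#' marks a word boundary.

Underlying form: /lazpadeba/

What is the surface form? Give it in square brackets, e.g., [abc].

[laspazeva]

1 Medial Vowel Deletion: no change — [lazpadeba]
2 Regressive Voicing Assimilation: [lazpadeba] → [laspadeba]
3 Intervocalic Lenition: [laspadeba] → [laspazeva]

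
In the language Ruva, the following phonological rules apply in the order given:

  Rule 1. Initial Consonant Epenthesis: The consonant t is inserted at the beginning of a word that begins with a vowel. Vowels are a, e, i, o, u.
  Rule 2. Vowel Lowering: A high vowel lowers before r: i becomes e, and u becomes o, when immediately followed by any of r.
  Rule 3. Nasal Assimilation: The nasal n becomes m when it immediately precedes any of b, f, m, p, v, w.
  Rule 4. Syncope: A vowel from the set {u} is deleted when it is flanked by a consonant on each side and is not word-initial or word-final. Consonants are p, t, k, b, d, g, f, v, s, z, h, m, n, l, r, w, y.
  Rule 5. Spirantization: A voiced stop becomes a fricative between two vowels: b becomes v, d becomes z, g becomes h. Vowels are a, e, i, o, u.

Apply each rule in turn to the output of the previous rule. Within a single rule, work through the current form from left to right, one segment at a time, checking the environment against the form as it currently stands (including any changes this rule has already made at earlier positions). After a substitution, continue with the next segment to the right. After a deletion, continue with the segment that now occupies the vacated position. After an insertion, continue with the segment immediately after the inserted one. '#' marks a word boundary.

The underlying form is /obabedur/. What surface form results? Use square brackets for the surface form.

[tovavezor]

Rule 1 Initial Consonant Epenthesis: [obabedur] → [tobabedur]
Rule 2 Vowel Lowering: [tobabedur] → [tobabedor]
Rule 3 Nasal Assimilation: no change — [tobabedor]
Rule 4 Syncope: no change — [tobabedor]
Rule 5 Spirantization: [tobabedor] → [tovavezor]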